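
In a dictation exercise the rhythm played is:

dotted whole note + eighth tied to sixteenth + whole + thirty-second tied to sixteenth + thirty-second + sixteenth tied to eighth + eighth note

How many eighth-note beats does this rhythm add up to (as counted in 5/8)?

One eighth-note beat = 4 thirty-second notes.
Each duration in thirty-second notes: dotted whole note = 48; eighth tied to sixteenth (eighth + sixteenth) = 6; whole = 32; thirty-second tied to sixteenth (thirty-second + sixteenth) = 3; thirty-second = 1; sixteenth tied to eighth (sixteenth + eighth) = 6; eighth note = 4.
Adding: 48 + 6 + 32 + 3 + 1 + 6 + 4 = 100.
100 ÷ 4 = 25 beats.

25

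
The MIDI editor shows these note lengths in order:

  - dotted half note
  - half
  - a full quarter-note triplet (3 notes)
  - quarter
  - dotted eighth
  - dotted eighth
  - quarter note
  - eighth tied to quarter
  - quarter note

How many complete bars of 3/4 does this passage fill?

One bar of 3/4 = 12 sixteenth notes.
Each duration in sixteenth notes: dotted half note = 12; half = 8; a full quarter-note triplet (3 notes) (three triplet quarters span one half) = 8; quarter = 4; dotted eighth = 3; dotted eighth = 3; quarter note = 4; eighth tied to quarter (eighth + quarter) = 6; quarter note = 4.
Adding: 12 + 8 + 8 + 4 + 3 + 3 + 4 + 6 + 4 = 52.
52 ÷ 12 = 4 complete bars with 4 left over.

4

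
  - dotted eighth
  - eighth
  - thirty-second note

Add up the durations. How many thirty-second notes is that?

Working in thirty-second notes: dotted eighth = 6; eighth = 4; thirty-second note = 1.
Total: 6 + 4 + 1 = 11 thirty-second notes.

11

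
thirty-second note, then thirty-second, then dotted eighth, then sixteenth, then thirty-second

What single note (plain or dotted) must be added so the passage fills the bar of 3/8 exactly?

thirty-second note

The bar of 3/8 = 12 thirty-second notes.
Each duration in thirty-second notes: thirty-second note = 1; thirty-second = 1; dotted eighth = 6; sixteenth = 2; thirty-second = 1.
Total: 1 + 1 + 6 + 2 + 1 = 11.
Remaining: 12 − 11 = 1 thirty-second note, which is a thirty-second note.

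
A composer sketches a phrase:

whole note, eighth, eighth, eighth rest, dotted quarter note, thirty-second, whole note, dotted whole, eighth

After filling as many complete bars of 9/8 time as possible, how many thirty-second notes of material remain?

33

One bar of 9/8 = 36 thirty-second notes.
Convert each value to thirty-second notes: whole note = 32; eighth = 4; eighth = 4; eighth rest = 4; dotted quarter note = 12; thirty-second = 1; whole note = 32; dotted whole = 48; eighth = 4.
Sum: 32 + 4 + 4 + 4 + 12 + 1 + 32 + 48 + 4 = 141.
141 ÷ 36 = 3 complete bars with 33 thirty-second notes remaining.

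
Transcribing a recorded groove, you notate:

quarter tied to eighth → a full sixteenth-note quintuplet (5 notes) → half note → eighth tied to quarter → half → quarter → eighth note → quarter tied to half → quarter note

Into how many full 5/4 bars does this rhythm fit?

One bar of 5/4 = 10 eighth notes.
Each duration in eighth notes: quarter tied to eighth (quarter + eighth) = 3; a full sixteenth-note quintuplet (5 notes) (five quintuplet sixteenths span one quarter) = 2; half note = 4; eighth tied to quarter (eighth + quarter) = 3; half = 4; quarter = 2; eighth note = 1; quarter tied to half (quarter + half) = 6; quarter note = 2.
Altogether 3 + 2 + 4 + 3 + 4 + 2 + 1 + 6 + 2 = 27.
27 ÷ 10 = 2 complete bars with 7 left over.

2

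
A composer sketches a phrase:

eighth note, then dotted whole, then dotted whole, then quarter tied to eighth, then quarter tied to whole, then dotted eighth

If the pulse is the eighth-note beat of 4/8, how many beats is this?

39.5

One eighth-note beat = 2 sixteenth notes.
Convert each value to sixteenth notes: eighth note = 2; dotted whole = 24; dotted whole = 24; quarter tied to eighth (quarter + eighth) = 6; quarter tied to whole (quarter + whole) = 20; dotted eighth = 3.
Adding: 2 + 24 + 24 + 6 + 20 + 3 = 79.
79 ÷ 2 = 39.5 beats.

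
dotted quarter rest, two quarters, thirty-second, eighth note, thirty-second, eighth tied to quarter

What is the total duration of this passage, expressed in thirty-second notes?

In thirty-second notes: dotted quarter rest = 12; quarter = 8; quarter = 8; thirty-second = 1; eighth note = 4; thirty-second = 1; eighth tied to quarter (eighth + quarter) = 12.
Adding: 12 + 8 + 8 + 1 + 4 + 1 + 12 = 46 thirty-second notes.

46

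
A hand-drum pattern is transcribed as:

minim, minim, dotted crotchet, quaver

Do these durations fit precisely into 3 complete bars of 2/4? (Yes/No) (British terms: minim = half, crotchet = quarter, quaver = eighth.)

One bar of 2/4 = 4 eighth notes, so 3 bars = 12.
Convert each value to eighth notes: minim = 4; minim = 4; dotted crotchet = 3; quaver = 1.
Sum: 4 + 4 + 3 + 1 = 12.
12 equals 12, so the answer is Yes.

Yes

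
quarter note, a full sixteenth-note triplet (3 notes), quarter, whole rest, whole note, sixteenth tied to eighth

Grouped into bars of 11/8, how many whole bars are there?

2

One bar of 11/8 = 22 sixteenth notes.
Working in sixteenth notes: quarter note = 4; a full sixteenth-note triplet (3 notes) (three triplet sixteenths span one eighth) = 2; quarter = 4; whole rest = 16; whole note = 16; sixteenth tied to eighth (sixteenth + eighth) = 3.
Altogether 4 + 2 + 4 + 16 + 16 + 3 = 45.
45 ÷ 22 = 2 complete bars with 1 left over.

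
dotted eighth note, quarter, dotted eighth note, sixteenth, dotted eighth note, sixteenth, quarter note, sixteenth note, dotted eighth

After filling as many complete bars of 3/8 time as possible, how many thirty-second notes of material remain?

10

One bar of 3/8 = 6 sixteenth notes.
Working in sixteenth notes: dotted eighth note = 3; quarter = 4; dotted eighth note = 3; sixteenth = 1; dotted eighth note = 3; sixteenth = 1; quarter note = 4; sixteenth note = 1; dotted eighth = 3.
Sum: 3 + 4 + 3 + 1 + 3 + 1 + 4 + 1 + 3 = 23.
23 ÷ 6 = 3 complete bars with 5 sixteenth notes remaining = 10 thirty-second notes.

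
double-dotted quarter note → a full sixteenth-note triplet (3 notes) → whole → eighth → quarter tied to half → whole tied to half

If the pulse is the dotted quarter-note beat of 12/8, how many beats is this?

10.5

One dotted quarter-note beat = 6 sixteenth notes.
Each duration in sixteenth notes: double-dotted quarter note = 7; a full sixteenth-note triplet (3 notes) (three triplet sixteenths span one eighth) = 2; whole = 16; eighth = 2; quarter tied to half (quarter + half) = 12; whole tied to half (whole + half) = 24.
Total: 7 + 2 + 16 + 2 + 12 + 24 = 63.
63 ÷ 6 = 10.5 beats.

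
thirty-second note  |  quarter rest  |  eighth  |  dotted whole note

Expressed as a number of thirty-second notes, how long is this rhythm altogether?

61

In thirty-second notes: thirty-second note = 1; quarter rest = 8; eighth = 4; dotted whole note = 48.
Sum: 1 + 8 + 4 + 48 = 61 thirty-second notes.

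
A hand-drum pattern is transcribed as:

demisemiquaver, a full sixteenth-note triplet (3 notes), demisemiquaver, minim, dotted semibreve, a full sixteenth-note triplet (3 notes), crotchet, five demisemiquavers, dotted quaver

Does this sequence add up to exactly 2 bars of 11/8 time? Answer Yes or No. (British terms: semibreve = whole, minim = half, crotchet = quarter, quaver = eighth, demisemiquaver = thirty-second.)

One bar of 11/8 = 44 thirty-second notes, so 2 bars = 88.
Each duration in thirty-second notes: demisemiquaver = 1; a full sixteenth-note triplet (3 notes) (three triplet sixteenths span one eighth) = 4; demisemiquaver = 1; minim = 16; dotted semibreve = 48; a full sixteenth-note triplet (3 notes) (three triplet sixteenths span one eighth) = 4; crotchet = 8; demisemiquaver = 1; demisemiquaver = 1; demisemiquaver = 1; demisemiquaver = 1; demisemiquaver = 1; dotted quaver = 6.
Adding: 1 + 4 + 1 + 16 + 48 + 4 + 8 + 1 + 1 + 1 + 1 + 1 + 6 = 93.
93 exceeds 88, so the answer is No.

No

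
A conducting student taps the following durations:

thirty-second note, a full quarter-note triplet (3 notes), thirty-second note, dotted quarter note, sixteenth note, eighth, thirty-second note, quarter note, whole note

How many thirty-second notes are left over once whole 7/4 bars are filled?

One bar of 7/4 = 56 thirty-second notes.
In thirty-second notes: thirty-second note = 1; a full quarter-note triplet (3 notes) (three triplet quarters span one half) = 16; thirty-second note = 1; dotted quarter note = 12; sixteenth note = 2; eighth = 4; thirty-second note = 1; quarter note = 8; whole note = 32.
Sum: 1 + 16 + 1 + 12 + 2 + 4 + 1 + 8 + 32 = 77.
77 ÷ 56 = 1 complete bar with 21 thirty-second notes remaining.

21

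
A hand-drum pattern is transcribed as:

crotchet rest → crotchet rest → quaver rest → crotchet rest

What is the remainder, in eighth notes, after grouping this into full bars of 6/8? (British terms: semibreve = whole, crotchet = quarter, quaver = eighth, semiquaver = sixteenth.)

One bar of 6/8 = 6 eighth notes.
In eighth notes: crotchet rest = 2; crotchet rest = 2; quaver rest = 1; crotchet rest = 2.
Adding: 2 + 2 + 1 + 2 = 7.
7 ÷ 6 = 1 complete bar with 1 eighth note remaining.

1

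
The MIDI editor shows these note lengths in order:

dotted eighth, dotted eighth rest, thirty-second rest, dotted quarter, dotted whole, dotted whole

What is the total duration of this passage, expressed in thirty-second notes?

121

Each duration in thirty-second notes: dotted eighth = 6; dotted eighth rest = 6; thirty-second rest = 1; dotted quarter = 12; dotted whole = 48; dotted whole = 48.
Sum: 6 + 6 + 1 + 12 + 48 + 48 = 121 thirty-second notes.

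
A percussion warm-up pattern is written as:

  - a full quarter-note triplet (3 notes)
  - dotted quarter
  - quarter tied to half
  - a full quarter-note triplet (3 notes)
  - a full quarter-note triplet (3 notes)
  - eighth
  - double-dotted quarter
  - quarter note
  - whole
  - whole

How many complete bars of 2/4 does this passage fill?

One bar of 2/4 = 8 sixteenth notes.
Each duration in sixteenth notes: a full quarter-note triplet (3 notes) (three triplet quarters span one half) = 8; dotted quarter = 6; quarter tied to half (quarter + half) = 12; a full quarter-note triplet (3 notes) (three triplet quarters span one half) = 8; a full quarter-note triplet (3 notes) (three triplet quarters span one half) = 8; eighth = 2; double-dotted quarter = 7; quarter note = 4; whole = 16; whole = 16.
Sum: 8 + 6 + 12 + 8 + 8 + 2 + 7 + 4 + 16 + 16 = 87.
87 ÷ 8 = 10 complete bars with 7 left over.

10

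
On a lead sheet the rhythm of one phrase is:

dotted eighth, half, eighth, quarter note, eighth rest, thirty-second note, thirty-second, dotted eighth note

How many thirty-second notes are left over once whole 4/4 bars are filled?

14

One bar of 4/4 = 32 thirty-second notes.
Working in thirty-second notes: dotted eighth = 6; half = 16; eighth = 4; quarter note = 8; eighth rest = 4; thirty-second note = 1; thirty-second = 1; dotted eighth note = 6.
Total: 6 + 16 + 4 + 8 + 4 + 1 + 1 + 6 = 46.
46 ÷ 32 = 1 complete bar with 14 thirty-second notes remaining.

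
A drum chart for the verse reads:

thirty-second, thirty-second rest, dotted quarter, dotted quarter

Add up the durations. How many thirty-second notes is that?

In thirty-second notes: thirty-second = 1; thirty-second rest = 1; dotted quarter = 12; dotted quarter = 12.
Adding: 1 + 1 + 12 + 12 = 26 thirty-second notes.

26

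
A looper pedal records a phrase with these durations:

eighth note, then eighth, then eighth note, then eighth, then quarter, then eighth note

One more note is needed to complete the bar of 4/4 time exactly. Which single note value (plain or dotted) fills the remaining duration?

eighth note

The bar of 4/4 = 8 eighth notes.
Express everything in eighth notes: eighth note = 1; eighth = 1; eighth note = 1; eighth = 1; quarter = 2; eighth note = 1.
Altogether 1 + 1 + 1 + 1 + 2 + 1 = 7.
Remaining: 8 − 7 = 1 eighth note, which is a eighth note.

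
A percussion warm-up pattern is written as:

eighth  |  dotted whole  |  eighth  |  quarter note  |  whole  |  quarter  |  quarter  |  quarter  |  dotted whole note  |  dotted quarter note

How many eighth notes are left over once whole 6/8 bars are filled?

One bar of 6/8 = 6 eighth notes.
Convert each value to eighth notes: eighth = 1; dotted whole = 12; eighth = 1; quarter note = 2; whole = 8; quarter = 2; quarter = 2; quarter = 2; dotted whole note = 12; dotted quarter note = 3.
Total: 1 + 12 + 1 + 2 + 8 + 2 + 2 + 2 + 12 + 3 = 45.
45 ÷ 6 = 7 complete bars with 3 eighth notes remaining.

3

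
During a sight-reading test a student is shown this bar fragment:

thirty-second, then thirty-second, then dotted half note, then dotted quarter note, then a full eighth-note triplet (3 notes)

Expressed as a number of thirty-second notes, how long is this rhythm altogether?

Express everything in thirty-second notes: thirty-second = 1; thirty-second = 1; dotted half note = 24; dotted quarter note = 12; a full eighth-note triplet (3 notes) (three triplet eighths span one quarter) = 8.
Sum: 1 + 1 + 24 + 12 + 8 = 46 thirty-second notes.

46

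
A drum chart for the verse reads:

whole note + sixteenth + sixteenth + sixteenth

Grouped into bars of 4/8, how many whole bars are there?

One bar of 4/8 = 8 sixteenth notes.
Express everything in sixteenth notes: whole note = 16; sixteenth = 1; sixteenth = 1; sixteenth = 1.
Sum: 16 + 1 + 1 + 1 = 19.
19 ÷ 8 = 2 complete bars with 3 left over.

2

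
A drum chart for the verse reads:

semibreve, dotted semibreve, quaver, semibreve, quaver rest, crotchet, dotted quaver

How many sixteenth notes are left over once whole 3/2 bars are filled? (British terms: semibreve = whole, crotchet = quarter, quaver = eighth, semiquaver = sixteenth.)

19

One bar of 3/2 = 24 sixteenth notes.
In sixteenth notes: semibreve = 16; dotted semibreve = 24; quaver = 2; semibreve = 16; quaver rest = 2; crotchet = 4; dotted quaver = 3.
Total: 16 + 24 + 2 + 16 + 2 + 4 + 3 = 67.
67 ÷ 24 = 2 complete bars with 19 sixteenth notes remaining.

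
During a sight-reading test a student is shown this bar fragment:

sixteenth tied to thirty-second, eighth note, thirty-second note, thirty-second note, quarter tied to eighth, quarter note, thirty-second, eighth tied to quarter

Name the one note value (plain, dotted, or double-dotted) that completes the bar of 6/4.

dotted eighth note

The bar of 6/4 = 48 thirty-second notes.
Convert each value to thirty-second notes: sixteenth tied to thirty-second (sixteenth + thirty-second) = 3; eighth note = 4; thirty-second note = 1; thirty-second note = 1; quarter tied to eighth (quarter + eighth) = 12; quarter note = 8; thirty-second = 1; eighth tied to quarter (eighth + quarter) = 12.
Sum: 3 + 4 + 1 + 1 + 12 + 8 + 1 + 12 = 42.
Remaining: 48 − 42 = 6 thirty-second notes, which is a dotted eighth note.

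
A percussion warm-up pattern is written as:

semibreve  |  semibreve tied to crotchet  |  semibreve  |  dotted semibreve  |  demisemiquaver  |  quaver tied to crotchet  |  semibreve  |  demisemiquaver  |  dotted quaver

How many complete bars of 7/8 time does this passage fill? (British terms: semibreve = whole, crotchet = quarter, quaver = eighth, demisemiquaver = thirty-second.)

7

One bar of 7/8 = 28 thirty-second notes.
Working in thirty-second notes: semibreve = 32; semibreve tied to crotchet (semibreve + crotchet) = 40; semibreve = 32; dotted semibreve = 48; demisemiquaver = 1; quaver tied to crotchet (quaver + crotchet) = 12; semibreve = 32; demisemiquaver = 1; dotted quaver = 6.
Altogether 32 + 40 + 32 + 48 + 1 + 12 + 32 + 1 + 6 = 204.
204 ÷ 28 = 7 complete bars with 8 left over.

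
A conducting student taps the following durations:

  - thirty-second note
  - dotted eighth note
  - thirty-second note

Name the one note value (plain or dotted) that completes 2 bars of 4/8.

2 bars of 4/8 = 32 thirty-second notes.
Convert each value to thirty-second notes: thirty-second note = 1; dotted eighth note = 6; thirty-second note = 1.
Altogether 1 + 6 + 1 = 8.
Remaining: 32 − 8 = 24 thirty-second notes, which is a dotted half note.

dotted half note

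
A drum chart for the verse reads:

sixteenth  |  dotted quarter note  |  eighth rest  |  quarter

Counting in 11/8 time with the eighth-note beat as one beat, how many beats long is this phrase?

One eighth-note beat = 2 sixteenth notes.
Each duration in sixteenth notes: sixteenth = 1; dotted quarter note = 6; eighth rest = 2; quarter = 4.
Sum: 1 + 6 + 2 + 4 = 13.
13 ÷ 2 = 6.5 beats.

6.5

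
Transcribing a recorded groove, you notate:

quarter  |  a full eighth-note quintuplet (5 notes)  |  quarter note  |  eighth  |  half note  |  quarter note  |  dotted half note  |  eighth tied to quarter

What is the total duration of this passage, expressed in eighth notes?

Express everything in eighth notes: quarter = 2; a full eighth-note quintuplet (5 notes) (five quintuplet eighths span one half) = 4; quarter note = 2; eighth = 1; half note = 4; quarter note = 2; dotted half note = 6; eighth tied to quarter (eighth + quarter) = 3.
Adding: 2 + 4 + 2 + 1 + 4 + 2 + 6 + 3 = 24 eighth notes.

24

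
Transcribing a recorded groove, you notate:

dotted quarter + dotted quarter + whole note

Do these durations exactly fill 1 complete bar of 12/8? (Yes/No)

One bar of 12/8 = 12 eighth notes.
Convert each value to eighth notes: dotted quarter = 3; dotted quarter = 3; whole note = 8.
Sum: 3 + 3 + 8 = 14.
14 exceeds 12, so the answer is No.

No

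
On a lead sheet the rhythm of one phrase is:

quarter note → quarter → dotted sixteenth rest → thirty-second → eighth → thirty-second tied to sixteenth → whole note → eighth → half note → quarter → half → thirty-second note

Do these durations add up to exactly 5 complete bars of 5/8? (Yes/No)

One bar of 5/8 = 20 thirty-second notes, so 5 bars = 100.
Express everything in thirty-second notes: quarter note = 8; quarter = 8; dotted sixteenth rest = 3; thirty-second = 1; eighth = 4; thirty-second tied to sixteenth (thirty-second + sixteenth) = 3; whole note = 32; eighth = 4; half note = 16; quarter = 8; half = 16; thirty-second note = 1.
Sum: 8 + 8 + 3 + 1 + 4 + 3 + 32 + 4 + 16 + 8 + 16 + 1 = 104.
104 exceeds 100, so the answer is No.

No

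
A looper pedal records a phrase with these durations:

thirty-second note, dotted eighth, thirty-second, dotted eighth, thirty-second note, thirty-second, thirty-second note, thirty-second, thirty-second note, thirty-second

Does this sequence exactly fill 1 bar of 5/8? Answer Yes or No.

Yes

One bar of 5/8 = 20 thirty-second notes.
Each duration in thirty-second notes: thirty-second note = 1; dotted eighth = 6; thirty-second = 1; dotted eighth = 6; thirty-second note = 1; thirty-second = 1; thirty-second note = 1; thirty-second = 1; thirty-second note = 1; thirty-second = 1.
Sum: 1 + 6 + 1 + 6 + 1 + 1 + 1 + 1 + 1 + 1 = 20.
20 equals 20, so the answer is Yes.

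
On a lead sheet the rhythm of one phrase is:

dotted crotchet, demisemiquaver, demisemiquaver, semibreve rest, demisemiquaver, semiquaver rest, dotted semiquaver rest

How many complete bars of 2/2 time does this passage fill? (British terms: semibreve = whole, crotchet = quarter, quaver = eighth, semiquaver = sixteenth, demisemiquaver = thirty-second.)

One bar of 2/2 = 32 thirty-second notes.
Working in thirty-second notes: dotted crotchet = 12; demisemiquaver = 1; demisemiquaver = 1; semibreve rest = 32; demisemiquaver = 1; semiquaver rest = 2; dotted semiquaver rest = 3.
Adding: 12 + 1 + 1 + 32 + 1 + 2 + 3 = 52.
52 ÷ 32 = 1 complete bar with 20 left over.

1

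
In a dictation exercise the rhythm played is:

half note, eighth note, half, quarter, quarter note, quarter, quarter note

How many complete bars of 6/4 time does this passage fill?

1

One bar of 6/4 = 12 eighth notes.
Each duration in eighth notes: half note = 4; eighth note = 1; half = 4; quarter = 2; quarter note = 2; quarter = 2; quarter note = 2.
Sum: 4 + 1 + 4 + 2 + 2 + 2 + 2 = 17.
17 ÷ 12 = 1 complete bar with 5 left over.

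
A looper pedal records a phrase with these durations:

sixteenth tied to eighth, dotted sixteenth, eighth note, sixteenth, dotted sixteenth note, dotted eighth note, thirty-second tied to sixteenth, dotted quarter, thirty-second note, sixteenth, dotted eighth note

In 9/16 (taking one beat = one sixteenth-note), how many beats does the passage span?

One sixteenth-note beat = 2 thirty-second notes.
In thirty-second notes: sixteenth tied to eighth (sixteenth + eighth) = 6; dotted sixteenth = 3; eighth note = 4; sixteenth = 2; dotted sixteenth note = 3; dotted eighth note = 6; thirty-second tied to sixteenth (thirty-second + sixteenth) = 3; dotted quarter = 12; thirty-second note = 1; sixteenth = 2; dotted eighth note = 6.
Total: 6 + 3 + 4 + 2 + 3 + 6 + 3 + 12 + 1 + 2 + 6 = 48.
48 ÷ 2 = 24 beats.

24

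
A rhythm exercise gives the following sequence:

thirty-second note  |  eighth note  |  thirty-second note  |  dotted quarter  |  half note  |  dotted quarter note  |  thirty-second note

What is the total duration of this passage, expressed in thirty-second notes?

47

Convert each value to thirty-second notes: thirty-second note = 1; eighth note = 4; thirty-second note = 1; dotted quarter = 12; half note = 16; dotted quarter note = 12; thirty-second note = 1.
Adding: 1 + 4 + 1 + 12 + 16 + 12 + 1 = 47 thirty-second notes.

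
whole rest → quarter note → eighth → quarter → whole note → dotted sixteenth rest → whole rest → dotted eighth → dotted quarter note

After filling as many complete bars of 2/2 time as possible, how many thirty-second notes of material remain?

9

One bar of 2/2 = 32 thirty-second notes.
Each duration in thirty-second notes: whole rest = 32; quarter note = 8; eighth = 4; quarter = 8; whole note = 32; dotted sixteenth rest = 3; whole rest = 32; dotted eighth = 6; dotted quarter note = 12.
Adding: 32 + 8 + 4 + 8 + 32 + 3 + 32 + 6 + 12 = 137.
137 ÷ 32 = 4 complete bars with 9 thirty-second notes remaining.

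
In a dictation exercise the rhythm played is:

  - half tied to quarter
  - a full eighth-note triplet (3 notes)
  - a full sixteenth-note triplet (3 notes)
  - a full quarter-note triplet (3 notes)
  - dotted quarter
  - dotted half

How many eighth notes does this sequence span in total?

22

Working in eighth notes: half tied to quarter (half + quarter) = 6; a full eighth-note triplet (3 notes) (three triplet eighths span one quarter) = 2; a full sixteenth-note triplet (3 notes) (three triplet sixteenths span one eighth) = 1; a full quarter-note triplet (3 notes) (three triplet quarters span one half) = 4; dotted quarter = 3; dotted half = 6.
Adding: 6 + 2 + 1 + 4 + 3 + 6 = 22 eighth notes.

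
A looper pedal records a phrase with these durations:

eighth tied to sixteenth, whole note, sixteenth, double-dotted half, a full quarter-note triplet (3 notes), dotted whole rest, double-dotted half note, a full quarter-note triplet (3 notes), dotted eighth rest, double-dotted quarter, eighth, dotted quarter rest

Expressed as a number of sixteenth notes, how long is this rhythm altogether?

106

Express everything in sixteenth notes: eighth tied to sixteenth (eighth + sixteenth) = 3; whole note = 16; sixteenth = 1; double-dotted half = 14; a full quarter-note triplet (3 notes) (three triplet quarters span one half) = 8; dotted whole rest = 24; double-dotted half note = 14; a full quarter-note triplet (3 notes) (three triplet quarters span one half) = 8; dotted eighth rest = 3; double-dotted quarter = 7; eighth = 2; dotted quarter rest = 6.
Altogether 3 + 16 + 1 + 14 + 8 + 24 + 14 + 8 + 3 + 7 + 2 + 6 = 106 sixteenth notes.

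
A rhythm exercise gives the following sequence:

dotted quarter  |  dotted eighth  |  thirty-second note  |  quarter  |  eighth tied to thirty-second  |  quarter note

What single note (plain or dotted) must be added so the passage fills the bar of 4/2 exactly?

dotted half note

The bar of 4/2 = 64 thirty-second notes.
Each duration in thirty-second notes: dotted quarter = 12; dotted eighth = 6; thirty-second note = 1; quarter = 8; eighth tied to thirty-second (eighth + thirty-second) = 5; quarter note = 8.
Altogether 12 + 6 + 1 + 8 + 5 + 8 = 40.
Remaining: 64 − 40 = 24 thirty-second notes, which is a dotted half note.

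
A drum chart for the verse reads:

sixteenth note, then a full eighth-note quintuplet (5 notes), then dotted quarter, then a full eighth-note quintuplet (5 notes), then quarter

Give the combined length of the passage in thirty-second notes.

54

In thirty-second notes: sixteenth note = 2; a full eighth-note quintuplet (5 notes) (five quintuplet eighths span one half) = 16; dotted quarter = 12; a full eighth-note quintuplet (5 notes) (five quintuplet eighths span one half) = 16; quarter = 8.
Adding: 2 + 16 + 12 + 16 + 8 = 54 thirty-second notes.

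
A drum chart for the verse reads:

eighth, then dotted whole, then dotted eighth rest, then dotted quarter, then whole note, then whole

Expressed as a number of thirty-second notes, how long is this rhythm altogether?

134

Convert each value to thirty-second notes: eighth = 4; dotted whole = 48; dotted eighth rest = 6; dotted quarter = 12; whole note = 32; whole = 32.
Total: 4 + 48 + 6 + 12 + 32 + 32 = 134 thirty-second notes.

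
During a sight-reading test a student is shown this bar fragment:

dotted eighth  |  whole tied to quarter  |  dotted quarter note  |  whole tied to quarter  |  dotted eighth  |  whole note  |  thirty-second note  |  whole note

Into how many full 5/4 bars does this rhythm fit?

One bar of 5/4 = 40 thirty-second notes.
Working in thirty-second notes: dotted eighth = 6; whole tied to quarter (whole + quarter) = 40; dotted quarter note = 12; whole tied to quarter (whole + quarter) = 40; dotted eighth = 6; whole note = 32; thirty-second note = 1; whole note = 32.
Adding: 6 + 40 + 12 + 40 + 6 + 32 + 1 + 32 = 169.
169 ÷ 40 = 4 complete bars with 9 left over.

4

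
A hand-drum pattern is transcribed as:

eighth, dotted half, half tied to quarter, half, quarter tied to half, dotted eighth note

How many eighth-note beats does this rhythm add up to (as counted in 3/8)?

24.5

One eighth-note beat = 2 sixteenth notes.
In sixteenth notes: eighth = 2; dotted half = 12; half tied to quarter (half + quarter) = 12; half = 8; quarter tied to half (quarter + half) = 12; dotted eighth note = 3.
Total: 2 + 12 + 12 + 8 + 12 + 3 = 49.
49 ÷ 2 = 24.5 beats.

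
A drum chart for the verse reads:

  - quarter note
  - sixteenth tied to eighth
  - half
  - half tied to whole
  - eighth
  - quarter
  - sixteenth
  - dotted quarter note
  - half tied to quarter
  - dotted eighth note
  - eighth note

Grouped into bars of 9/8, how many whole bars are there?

3

One bar of 9/8 = 18 sixteenth notes.
Convert each value to sixteenth notes: quarter note = 4; sixteenth tied to eighth (sixteenth + eighth) = 3; half = 8; half tied to whole (half + whole) = 24; eighth = 2; quarter = 4; sixteenth = 1; dotted quarter note = 6; half tied to quarter (half + quarter) = 12; dotted eighth note = 3; eighth note = 2.
Adding: 4 + 3 + 8 + 24 + 2 + 4 + 1 + 6 + 12 + 3 + 2 = 69.
69 ÷ 18 = 3 complete bars with 15 left over.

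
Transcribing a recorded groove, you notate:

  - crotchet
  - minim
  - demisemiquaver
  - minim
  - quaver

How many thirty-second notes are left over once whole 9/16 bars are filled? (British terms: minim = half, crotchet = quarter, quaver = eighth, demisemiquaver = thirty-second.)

9

One bar of 9/16 = 18 thirty-second notes.
In thirty-second notes: crotchet = 8; minim = 16; demisemiquaver = 1; minim = 16; quaver = 4.
Sum: 8 + 16 + 1 + 16 + 4 = 45.
45 ÷ 18 = 2 complete bars with 9 thirty-second notes remaining.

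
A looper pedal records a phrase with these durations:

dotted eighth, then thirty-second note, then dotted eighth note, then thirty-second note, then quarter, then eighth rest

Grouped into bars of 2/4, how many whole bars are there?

One bar of 2/4 = 16 thirty-second notes.
In thirty-second notes: dotted eighth = 6; thirty-second note = 1; dotted eighth note = 6; thirty-second note = 1; quarter = 8; eighth rest = 4.
Altogether 6 + 1 + 6 + 1 + 8 + 4 = 26.
26 ÷ 16 = 1 complete bar with 10 left over.

1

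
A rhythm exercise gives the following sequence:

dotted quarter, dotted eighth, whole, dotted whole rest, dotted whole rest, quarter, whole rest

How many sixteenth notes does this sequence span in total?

93

Each duration in sixteenth notes: dotted quarter = 6; dotted eighth = 3; whole = 16; dotted whole rest = 24; dotted whole rest = 24; quarter = 4; whole rest = 16.
Total: 6 + 3 + 16 + 24 + 24 + 4 + 16 = 93 sixteenth notes.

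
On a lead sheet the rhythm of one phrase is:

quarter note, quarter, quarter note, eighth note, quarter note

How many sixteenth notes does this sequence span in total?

18

Express everything in sixteenth notes: quarter note = 4; quarter = 4; quarter note = 4; eighth note = 2; quarter note = 4.
Adding: 4 + 4 + 4 + 2 + 4 = 18 sixteenth notes.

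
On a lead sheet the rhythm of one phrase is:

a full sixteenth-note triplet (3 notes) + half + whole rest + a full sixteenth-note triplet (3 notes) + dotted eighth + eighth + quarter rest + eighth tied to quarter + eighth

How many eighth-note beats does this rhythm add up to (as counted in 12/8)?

22.5

One eighth-note beat = 2 sixteenth notes.
Working in sixteenth notes: a full sixteenth-note triplet (3 notes) (three triplet sixteenths span one eighth) = 2; half = 8; whole rest = 16; a full sixteenth-note triplet (3 notes) (three triplet sixteenths span one eighth) = 2; dotted eighth = 3; eighth = 2; quarter rest = 4; eighth tied to quarter (eighth + quarter) = 6; eighth = 2.
Adding: 2 + 8 + 16 + 2 + 3 + 2 + 4 + 6 + 2 = 45.
45 ÷ 2 = 22.5 beats.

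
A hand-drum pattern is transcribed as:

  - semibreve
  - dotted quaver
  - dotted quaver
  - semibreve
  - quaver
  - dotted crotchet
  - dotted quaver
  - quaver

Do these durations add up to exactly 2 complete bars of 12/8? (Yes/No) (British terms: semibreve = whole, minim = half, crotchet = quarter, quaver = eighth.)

No

One bar of 12/8 = 24 sixteenth notes, so 2 bars = 48.
Each duration in sixteenth notes: semibreve = 16; dotted quaver = 3; dotted quaver = 3; semibreve = 16; quaver = 2; dotted crotchet = 6; dotted quaver = 3; quaver = 2.
Sum: 16 + 3 + 3 + 16 + 2 + 6 + 3 + 2 = 51.
51 exceeds 48, so the answer is No.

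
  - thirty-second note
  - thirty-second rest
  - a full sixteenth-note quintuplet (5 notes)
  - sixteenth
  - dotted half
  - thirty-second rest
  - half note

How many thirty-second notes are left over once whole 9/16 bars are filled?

One bar of 9/16 = 18 thirty-second notes.
Each duration in thirty-second notes: thirty-second note = 1; thirty-second rest = 1; a full sixteenth-note quintuplet (5 notes) (five quintuplet sixteenths span one quarter) = 8; sixteenth = 2; dotted half = 24; thirty-second rest = 1; half note = 16.
Altogether 1 + 1 + 8 + 2 + 24 + 1 + 16 = 53.
53 ÷ 18 = 2 complete bars with 17 thirty-second notes remaining.

17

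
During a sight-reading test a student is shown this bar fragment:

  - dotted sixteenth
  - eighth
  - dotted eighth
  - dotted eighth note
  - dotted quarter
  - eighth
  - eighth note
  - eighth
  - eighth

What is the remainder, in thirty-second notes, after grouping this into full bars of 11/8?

One bar of 11/8 = 44 thirty-second notes.
Convert each value to thirty-second notes: dotted sixteenth = 3; eighth = 4; dotted eighth = 6; dotted eighth note = 6; dotted quarter = 12; eighth = 4; eighth note = 4; eighth = 4; eighth = 4.
Altogether 3 + 4 + 6 + 6 + 12 + 4 + 4 + 4 + 4 = 47.
47 ÷ 44 = 1 complete bar with 3 thirty-second notes remaining.

3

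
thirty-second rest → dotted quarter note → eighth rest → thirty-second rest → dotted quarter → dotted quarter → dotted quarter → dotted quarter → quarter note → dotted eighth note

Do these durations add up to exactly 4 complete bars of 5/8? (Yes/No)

Yes

One bar of 5/8 = 20 thirty-second notes, so 4 bars = 80.
In thirty-second notes: thirty-second rest = 1; dotted quarter note = 12; eighth rest = 4; thirty-second rest = 1; dotted quarter = 12; dotted quarter = 12; dotted quarter = 12; dotted quarter = 12; quarter note = 8; dotted eighth note = 6.
Total: 1 + 12 + 4 + 1 + 12 + 12 + 12 + 12 + 8 + 6 = 80.
80 equals 80, so the answer is Yes.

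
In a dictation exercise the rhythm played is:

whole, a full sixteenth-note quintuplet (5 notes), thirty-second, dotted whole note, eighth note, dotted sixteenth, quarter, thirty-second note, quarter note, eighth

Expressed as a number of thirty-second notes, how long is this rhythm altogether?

117

Express everything in thirty-second notes: whole = 32; a full sixteenth-note quintuplet (5 notes) (five quintuplet sixteenths span one quarter) = 8; thirty-second = 1; dotted whole note = 48; eighth note = 4; dotted sixteenth = 3; quarter = 8; thirty-second note = 1; quarter note = 8; eighth = 4.
Adding: 32 + 8 + 1 + 48 + 4 + 3 + 8 + 1 + 8 + 4 = 117 thirty-second notes.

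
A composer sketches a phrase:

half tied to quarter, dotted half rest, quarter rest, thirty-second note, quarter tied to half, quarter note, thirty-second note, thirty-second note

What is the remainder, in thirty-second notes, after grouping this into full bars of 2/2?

One bar of 2/2 = 32 thirty-second notes.
Express everything in thirty-second notes: half tied to quarter (half + quarter) = 24; dotted half rest = 24; quarter rest = 8; thirty-second note = 1; quarter tied to half (quarter + half) = 24; quarter note = 8; thirty-second note = 1; thirty-second note = 1.
Total: 24 + 24 + 8 + 1 + 24 + 8 + 1 + 1 = 91.
91 ÷ 32 = 2 complete bars with 27 thirty-second notes remaining.

27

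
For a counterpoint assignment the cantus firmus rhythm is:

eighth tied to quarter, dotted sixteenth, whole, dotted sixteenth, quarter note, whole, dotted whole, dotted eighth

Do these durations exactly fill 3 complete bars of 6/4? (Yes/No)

One bar of 6/4 = 48 thirty-second notes, so 3 bars = 144.
Working in thirty-second notes: eighth tied to quarter (eighth + quarter) = 12; dotted sixteenth = 3; whole = 32; dotted sixteenth = 3; quarter note = 8; whole = 32; dotted whole = 48; dotted eighth = 6.
Sum: 12 + 3 + 32 + 3 + 8 + 32 + 48 + 6 = 144.
144 equals 144, so the answer is Yes.

Yes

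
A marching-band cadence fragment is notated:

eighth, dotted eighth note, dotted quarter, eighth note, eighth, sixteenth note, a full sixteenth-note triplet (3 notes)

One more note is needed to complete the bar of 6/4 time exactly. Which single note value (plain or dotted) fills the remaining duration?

dotted quarter note

The bar of 6/4 = 24 sixteenth notes.
Each duration in sixteenth notes: eighth = 2; dotted eighth note = 3; dotted quarter = 6; eighth note = 2; eighth = 2; sixteenth note = 1; a full sixteenth-note triplet (3 notes) (three triplet sixteenths span one eighth) = 2.
Altogether 2 + 3 + 6 + 2 + 2 + 1 + 2 = 18.
Remaining: 24 − 18 = 6 sixteenth notes, which is a dotted quarter note.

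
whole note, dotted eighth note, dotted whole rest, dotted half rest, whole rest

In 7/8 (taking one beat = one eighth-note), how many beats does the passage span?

35.5

One eighth-note beat = 2 sixteenth notes.
Express everything in sixteenth notes: whole note = 16; dotted eighth note = 3; dotted whole rest = 24; dotted half rest = 12; whole rest = 16.
Total: 16 + 3 + 24 + 12 + 16 = 71.
71 ÷ 2 = 35.5 beats.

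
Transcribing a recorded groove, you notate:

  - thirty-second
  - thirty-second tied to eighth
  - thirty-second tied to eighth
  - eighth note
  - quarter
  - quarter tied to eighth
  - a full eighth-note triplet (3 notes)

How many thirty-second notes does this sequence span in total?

43

Convert each value to thirty-second notes: thirty-second = 1; thirty-second tied to eighth (thirty-second + eighth) = 5; thirty-second tied to eighth (thirty-second + eighth) = 5; eighth note = 4; quarter = 8; quarter tied to eighth (quarter + eighth) = 12; a full eighth-note triplet (3 notes) (three triplet eighths span one quarter) = 8.
Adding: 1 + 5 + 5 + 4 + 8 + 12 + 8 = 43 thirty-second notes.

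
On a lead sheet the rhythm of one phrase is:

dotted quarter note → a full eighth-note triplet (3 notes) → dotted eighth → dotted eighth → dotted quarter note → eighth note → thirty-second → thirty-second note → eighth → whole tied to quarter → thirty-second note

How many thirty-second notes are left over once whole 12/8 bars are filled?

47

One bar of 12/8 = 48 thirty-second notes.
Each duration in thirty-second notes: dotted quarter note = 12; a full eighth-note triplet (3 notes) (three triplet eighths span one quarter) = 8; dotted eighth = 6; dotted eighth = 6; dotted quarter note = 12; eighth note = 4; thirty-second = 1; thirty-second note = 1; eighth = 4; whole tied to quarter (whole + quarter) = 40; thirty-second note = 1.
Altogether 12 + 8 + 6 + 6 + 12 + 4 + 1 + 1 + 4 + 40 + 1 = 95.
95 ÷ 48 = 1 complete bar with 47 thirty-second notes remaining.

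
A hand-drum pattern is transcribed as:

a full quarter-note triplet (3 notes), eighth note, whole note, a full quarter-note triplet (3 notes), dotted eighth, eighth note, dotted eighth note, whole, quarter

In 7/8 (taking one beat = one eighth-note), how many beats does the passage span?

31

One eighth-note beat = 2 sixteenth notes.
Express everything in sixteenth notes: a full quarter-note triplet (3 notes) (three triplet quarters span one half) = 8; eighth note = 2; whole note = 16; a full quarter-note triplet (3 notes) (three triplet quarters span one half) = 8; dotted eighth = 3; eighth note = 2; dotted eighth note = 3; whole = 16; quarter = 4.
Sum: 8 + 2 + 16 + 8 + 3 + 2 + 3 + 16 + 4 = 62.
62 ÷ 2 = 31 beats.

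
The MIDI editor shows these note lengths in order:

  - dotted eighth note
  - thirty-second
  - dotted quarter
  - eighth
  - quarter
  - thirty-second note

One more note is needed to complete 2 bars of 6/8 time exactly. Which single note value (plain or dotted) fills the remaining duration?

2 bars of 6/8 = 48 thirty-second notes.
In thirty-second notes: dotted eighth note = 6; thirty-second = 1; dotted quarter = 12; eighth = 4; quarter = 8; thirty-second note = 1.
Adding: 6 + 1 + 12 + 4 + 8 + 1 = 32.
Remaining: 48 − 32 = 16 thirty-second notes, which is a half note.

half note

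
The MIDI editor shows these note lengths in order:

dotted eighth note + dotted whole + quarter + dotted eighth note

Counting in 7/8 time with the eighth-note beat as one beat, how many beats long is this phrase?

17

One eighth-note beat = 2 sixteenth notes.
In sixteenth notes: dotted eighth note = 3; dotted whole = 24; quarter = 4; dotted eighth note = 3.
Total: 3 + 24 + 4 + 3 = 34.
34 ÷ 2 = 17 beats.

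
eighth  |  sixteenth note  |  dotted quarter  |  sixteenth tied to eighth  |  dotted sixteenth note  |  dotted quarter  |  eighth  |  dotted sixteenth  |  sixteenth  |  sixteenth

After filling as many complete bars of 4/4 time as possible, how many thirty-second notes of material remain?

One bar of 4/4 = 32 thirty-second notes.
Express everything in thirty-second notes: eighth = 4; sixteenth note = 2; dotted quarter = 12; sixteenth tied to eighth (sixteenth + eighth) = 6; dotted sixteenth note = 3; dotted quarter = 12; eighth = 4; dotted sixteenth = 3; sixteenth = 2; sixteenth = 2.
Total: 4 + 2 + 12 + 6 + 3 + 12 + 4 + 3 + 2 + 2 = 50.
50 ÷ 32 = 1 complete bar with 18 thirty-second notes remaining.

18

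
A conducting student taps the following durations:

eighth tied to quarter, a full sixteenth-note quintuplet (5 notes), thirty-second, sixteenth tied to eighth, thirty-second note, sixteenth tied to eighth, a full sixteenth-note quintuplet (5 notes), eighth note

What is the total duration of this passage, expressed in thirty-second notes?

In thirty-second notes: eighth tied to quarter (eighth + quarter) = 12; a full sixteenth-note quintuplet (5 notes) (five quintuplet sixteenths span one quarter) = 8; thirty-second = 1; sixteenth tied to eighth (sixteenth + eighth) = 6; thirty-second note = 1; sixteenth tied to eighth (sixteenth + eighth) = 6; a full sixteenth-note quintuplet (5 notes) (five quintuplet sixteenths span one quarter) = 8; eighth note = 4.
Adding: 12 + 8 + 1 + 6 + 1 + 6 + 8 + 4 = 46 thirty-second notes.

46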